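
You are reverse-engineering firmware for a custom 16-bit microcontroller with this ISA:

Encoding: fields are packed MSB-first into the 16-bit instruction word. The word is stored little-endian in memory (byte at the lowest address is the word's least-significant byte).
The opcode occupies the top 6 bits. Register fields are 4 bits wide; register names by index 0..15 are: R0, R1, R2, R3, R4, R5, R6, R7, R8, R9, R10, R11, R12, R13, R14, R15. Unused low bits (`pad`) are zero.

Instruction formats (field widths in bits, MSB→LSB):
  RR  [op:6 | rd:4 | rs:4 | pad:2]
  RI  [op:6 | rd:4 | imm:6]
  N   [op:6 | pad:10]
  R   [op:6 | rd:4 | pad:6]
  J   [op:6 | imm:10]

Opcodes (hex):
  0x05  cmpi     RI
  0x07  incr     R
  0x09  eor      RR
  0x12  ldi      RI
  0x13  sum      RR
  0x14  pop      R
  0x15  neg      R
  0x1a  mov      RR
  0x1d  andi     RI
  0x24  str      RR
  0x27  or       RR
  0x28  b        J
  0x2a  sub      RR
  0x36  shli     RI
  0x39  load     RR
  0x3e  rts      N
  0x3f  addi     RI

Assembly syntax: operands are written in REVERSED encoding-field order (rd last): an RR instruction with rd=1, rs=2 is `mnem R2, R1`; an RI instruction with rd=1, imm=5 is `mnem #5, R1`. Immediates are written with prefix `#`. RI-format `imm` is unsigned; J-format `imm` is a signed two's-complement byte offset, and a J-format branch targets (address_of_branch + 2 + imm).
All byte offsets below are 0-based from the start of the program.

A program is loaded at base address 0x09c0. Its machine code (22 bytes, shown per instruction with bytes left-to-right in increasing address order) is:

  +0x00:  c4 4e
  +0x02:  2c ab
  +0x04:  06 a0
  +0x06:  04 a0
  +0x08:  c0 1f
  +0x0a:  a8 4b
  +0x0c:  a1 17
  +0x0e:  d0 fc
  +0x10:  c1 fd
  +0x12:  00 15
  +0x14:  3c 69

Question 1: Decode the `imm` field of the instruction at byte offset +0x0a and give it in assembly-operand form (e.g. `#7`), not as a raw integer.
[0a] a8 4b → 0x4ba8
  top 6b → 0x12 → ldi [RI]
  [9:6] rd=14 = R14
  [5:0] imm=40 = #40

#40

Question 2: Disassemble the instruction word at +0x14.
mov R15, R4

+0x14: 3c 69 ⇒ word 0x693c (little)
  op=0x693c>>10=0x1a ⇒ mov (RR)
  [9:6] rd=4 = R4
  [5:2] rs=15 = R15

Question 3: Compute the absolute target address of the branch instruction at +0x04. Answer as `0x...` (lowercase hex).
0x09cc

@+04  little-endian(06 a0) = 0xa006
  top 6b → 0x28 → b [J]
  imm: (w>>0)&0x3ff=0x6 → #6
  target = base 0x09c0 + off 0x04 + 2 + imm 6 = 0x09cc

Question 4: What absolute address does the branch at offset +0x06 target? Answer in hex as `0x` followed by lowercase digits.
0x09cc

off 0x06: read 04 a0 as little → 0xa004
  top 6b → 0x28 → b [J]
  [9:0] imm=4 = #4
  target = base 0x09c0 + off 0x06 + 2 + imm 4 = 0x09cc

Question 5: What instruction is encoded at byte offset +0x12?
+0x12: 00 15 ⇒ word 0x1500 (little)
  top 6b → 0x5 → cmpi [RI]
  rd@[9:6]=0x4 ⇒ R4
  imm@[5:0]=0x0 ⇒ #0

cmpi #0, R4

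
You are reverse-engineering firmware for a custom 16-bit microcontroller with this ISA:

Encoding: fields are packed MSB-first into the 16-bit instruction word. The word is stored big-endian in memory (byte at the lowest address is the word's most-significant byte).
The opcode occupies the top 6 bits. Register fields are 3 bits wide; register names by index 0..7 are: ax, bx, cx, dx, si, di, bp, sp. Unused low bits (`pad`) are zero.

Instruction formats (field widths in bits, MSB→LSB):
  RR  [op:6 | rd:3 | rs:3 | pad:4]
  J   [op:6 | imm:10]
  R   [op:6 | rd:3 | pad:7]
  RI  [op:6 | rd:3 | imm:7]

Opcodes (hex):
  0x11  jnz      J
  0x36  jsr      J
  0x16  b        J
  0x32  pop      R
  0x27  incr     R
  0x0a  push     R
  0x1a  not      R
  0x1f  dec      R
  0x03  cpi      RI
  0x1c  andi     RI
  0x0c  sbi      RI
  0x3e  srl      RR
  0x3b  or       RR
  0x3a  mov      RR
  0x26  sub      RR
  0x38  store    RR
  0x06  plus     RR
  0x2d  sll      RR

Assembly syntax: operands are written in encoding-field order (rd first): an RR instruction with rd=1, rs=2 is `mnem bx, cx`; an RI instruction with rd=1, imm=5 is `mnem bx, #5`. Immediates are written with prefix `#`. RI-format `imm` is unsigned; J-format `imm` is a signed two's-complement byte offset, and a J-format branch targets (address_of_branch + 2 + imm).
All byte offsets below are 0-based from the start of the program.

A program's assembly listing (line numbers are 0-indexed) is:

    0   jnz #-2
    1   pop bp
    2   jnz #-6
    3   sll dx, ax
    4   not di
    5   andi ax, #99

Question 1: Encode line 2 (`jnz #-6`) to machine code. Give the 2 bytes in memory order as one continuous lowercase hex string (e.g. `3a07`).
47fa

2. jnz fields op=0x11:6|imm=-6:10 → word 47fah → 47 fa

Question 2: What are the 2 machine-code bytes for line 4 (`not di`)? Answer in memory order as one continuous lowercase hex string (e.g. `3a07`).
line 4 (not): pack op=0x1a:6|rd=5:3|pad=0:7 = 0x6a80; big→ 6a 80

6a80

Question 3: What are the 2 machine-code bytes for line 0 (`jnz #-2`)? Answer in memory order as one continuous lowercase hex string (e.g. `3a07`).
47fe

L0: jnz op=0x11:6|imm=-2:10 ⇒ 0x47fe ⇒ big 47 fe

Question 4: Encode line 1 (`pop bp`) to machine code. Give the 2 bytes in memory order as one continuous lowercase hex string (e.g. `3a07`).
1. pop fields op=0x32:6|rd=6:3|pad=0:7 → word cb00h → cb 00

cb00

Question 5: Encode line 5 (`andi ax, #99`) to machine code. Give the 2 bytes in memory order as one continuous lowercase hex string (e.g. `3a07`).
7063

5. andi fields op=0x1c:6|rd=0:3|imm=99:7 → word 7063h → 70 63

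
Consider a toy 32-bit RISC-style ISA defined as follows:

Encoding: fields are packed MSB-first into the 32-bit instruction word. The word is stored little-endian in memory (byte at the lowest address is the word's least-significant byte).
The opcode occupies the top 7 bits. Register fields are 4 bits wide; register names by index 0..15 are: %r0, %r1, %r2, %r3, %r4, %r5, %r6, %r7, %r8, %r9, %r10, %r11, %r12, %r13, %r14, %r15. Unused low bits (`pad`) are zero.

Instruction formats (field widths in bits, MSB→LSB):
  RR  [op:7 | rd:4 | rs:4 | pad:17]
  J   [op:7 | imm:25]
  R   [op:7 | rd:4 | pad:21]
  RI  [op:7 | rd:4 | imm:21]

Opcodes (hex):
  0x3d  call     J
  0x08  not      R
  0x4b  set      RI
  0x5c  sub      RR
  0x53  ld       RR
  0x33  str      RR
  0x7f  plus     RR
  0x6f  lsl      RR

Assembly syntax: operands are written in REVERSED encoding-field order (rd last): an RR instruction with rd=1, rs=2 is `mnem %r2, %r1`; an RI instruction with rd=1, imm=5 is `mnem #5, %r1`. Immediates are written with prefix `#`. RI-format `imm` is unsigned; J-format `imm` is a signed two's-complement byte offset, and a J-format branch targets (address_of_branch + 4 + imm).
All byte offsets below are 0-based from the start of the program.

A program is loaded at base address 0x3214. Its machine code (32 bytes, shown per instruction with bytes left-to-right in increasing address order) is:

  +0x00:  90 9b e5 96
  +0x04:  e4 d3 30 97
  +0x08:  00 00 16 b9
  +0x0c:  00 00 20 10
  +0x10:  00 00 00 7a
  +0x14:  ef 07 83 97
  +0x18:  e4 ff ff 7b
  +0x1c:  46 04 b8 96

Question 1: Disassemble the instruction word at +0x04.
set #1102820, %r9

off 0x04: read e4 d3 30 97 as little → 0x9730d3e4
  top 7b → 0x4b → set [RI]
  rd: (w>>21)&0xf=0x9 → %r9
  imm: (w>>0)&0x1fffff=0x10d3e4 → #1102820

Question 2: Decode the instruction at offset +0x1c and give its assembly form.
set #1573958, %r5

@+1c  little-endian(46 04 b8 96) = 0x96b80446
  top 7b → 0x4b → set [RI]
  rd@[24:21]=0x5 ⇒ %r5
  imm@[20:0]=0x180446 ⇒ #1573958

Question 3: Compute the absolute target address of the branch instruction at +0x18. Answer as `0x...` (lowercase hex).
[18] e4 ff ff 7b → 0x7bffffe4
  top 7b → 0x3d → call [J]
  [24:0] imm=33554404 (s25→-28) = #-28
  target = base 0x3214 + off 0x18 + 4 + imm -28 = 0x3214

0x3214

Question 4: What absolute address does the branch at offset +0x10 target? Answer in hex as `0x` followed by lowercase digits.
0x3228

@+10  little-endian(00 00 00 7a) = 0x7a000000
  opcode bits[31:25]=0x3d: call/J
  [24:0] imm=0 = #0
  target = base 0x3214 + off 0x10 + 4 + imm 0 = 0x3228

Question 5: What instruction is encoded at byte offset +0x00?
set #367504, %r7

@+00  little-endian(90 9b e5 96) = 0x96e59b90
  opcode bits[31:25]=0x4b: set/RI
  rd@[24:21]=0x7 ⇒ %r7
  imm@[20:0]=0x59b90 ⇒ #367504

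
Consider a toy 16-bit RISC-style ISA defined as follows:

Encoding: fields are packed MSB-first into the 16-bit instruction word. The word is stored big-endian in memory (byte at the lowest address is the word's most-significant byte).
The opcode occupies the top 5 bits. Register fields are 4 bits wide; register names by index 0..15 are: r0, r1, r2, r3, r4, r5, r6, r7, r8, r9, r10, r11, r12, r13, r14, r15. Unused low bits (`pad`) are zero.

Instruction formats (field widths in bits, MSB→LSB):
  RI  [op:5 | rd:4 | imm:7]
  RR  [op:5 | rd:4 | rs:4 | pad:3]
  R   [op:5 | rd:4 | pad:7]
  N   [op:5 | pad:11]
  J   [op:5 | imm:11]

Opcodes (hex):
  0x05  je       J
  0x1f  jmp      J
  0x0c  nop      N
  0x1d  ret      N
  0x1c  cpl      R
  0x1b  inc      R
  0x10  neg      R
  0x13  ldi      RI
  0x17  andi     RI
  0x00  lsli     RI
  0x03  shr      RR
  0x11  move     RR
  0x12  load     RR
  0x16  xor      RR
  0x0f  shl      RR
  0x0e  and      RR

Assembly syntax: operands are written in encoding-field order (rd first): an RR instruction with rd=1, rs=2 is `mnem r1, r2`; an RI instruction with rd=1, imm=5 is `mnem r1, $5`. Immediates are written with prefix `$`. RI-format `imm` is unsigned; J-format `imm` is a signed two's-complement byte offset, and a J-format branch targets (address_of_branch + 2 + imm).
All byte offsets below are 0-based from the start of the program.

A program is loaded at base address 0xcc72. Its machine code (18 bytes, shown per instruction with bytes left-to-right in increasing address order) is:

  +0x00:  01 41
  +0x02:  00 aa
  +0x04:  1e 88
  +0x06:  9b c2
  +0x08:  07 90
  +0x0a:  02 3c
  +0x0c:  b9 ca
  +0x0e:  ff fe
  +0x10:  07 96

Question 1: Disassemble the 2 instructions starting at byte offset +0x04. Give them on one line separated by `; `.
shr r13, r1; ldi r7, $66

+0x04: 1e 88 ⇒ word 0x1e88 (big)
  top 5b → 0x3 → shr [RR]
  [10:7] rd=13 = r13
  [6:3] rs=1 = r1
+0x06: 9b c2 ⇒ word 0x9bc2 (big)
  top 5b → 0x13 → ldi [RI]
  [10:7] rd=7 = r7
  [6:0] imm=66 = $66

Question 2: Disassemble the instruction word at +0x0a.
@+0a  big-endian(02 3c) = 0x023c
  op=0x023c>>11=0x0 ⇒ lsli (RI)
  rd: (w>>7)&0xf=0x4 → r4
  imm: (w>>0)&0x7f=0x3c → $60

lsli r4, $60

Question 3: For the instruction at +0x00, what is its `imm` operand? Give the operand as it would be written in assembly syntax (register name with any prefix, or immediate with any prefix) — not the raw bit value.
@+00  big-endian(01 41) = 0x0141
  top 5b → 0x0 → lsli [RI]
  rd: (w>>7)&0xf=0x2 → r2
  imm: (w>>0)&0x7f=0x41 → $65

$65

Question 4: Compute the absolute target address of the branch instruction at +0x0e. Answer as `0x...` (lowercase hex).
0xcc80

@+0e  big-endian(ff fe) = 0xfffe
  opcode bits[15:11]=0x1f: jmp/J
  imm@[10:0]=0x7fe (s11→-2) ⇒ $-2
  target = base 0xcc72 + off 0x0e + 2 + imm -2 = 0xcc80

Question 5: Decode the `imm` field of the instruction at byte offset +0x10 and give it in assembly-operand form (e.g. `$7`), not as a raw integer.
$22

@+10  big-endian(07 96) = 0x0796
  opcode bits[15:11]=0x0: lsli/RI
  rd: (w>>7)&0xf=0xf → r15
  imm: (w>>0)&0x7f=0x16 → $22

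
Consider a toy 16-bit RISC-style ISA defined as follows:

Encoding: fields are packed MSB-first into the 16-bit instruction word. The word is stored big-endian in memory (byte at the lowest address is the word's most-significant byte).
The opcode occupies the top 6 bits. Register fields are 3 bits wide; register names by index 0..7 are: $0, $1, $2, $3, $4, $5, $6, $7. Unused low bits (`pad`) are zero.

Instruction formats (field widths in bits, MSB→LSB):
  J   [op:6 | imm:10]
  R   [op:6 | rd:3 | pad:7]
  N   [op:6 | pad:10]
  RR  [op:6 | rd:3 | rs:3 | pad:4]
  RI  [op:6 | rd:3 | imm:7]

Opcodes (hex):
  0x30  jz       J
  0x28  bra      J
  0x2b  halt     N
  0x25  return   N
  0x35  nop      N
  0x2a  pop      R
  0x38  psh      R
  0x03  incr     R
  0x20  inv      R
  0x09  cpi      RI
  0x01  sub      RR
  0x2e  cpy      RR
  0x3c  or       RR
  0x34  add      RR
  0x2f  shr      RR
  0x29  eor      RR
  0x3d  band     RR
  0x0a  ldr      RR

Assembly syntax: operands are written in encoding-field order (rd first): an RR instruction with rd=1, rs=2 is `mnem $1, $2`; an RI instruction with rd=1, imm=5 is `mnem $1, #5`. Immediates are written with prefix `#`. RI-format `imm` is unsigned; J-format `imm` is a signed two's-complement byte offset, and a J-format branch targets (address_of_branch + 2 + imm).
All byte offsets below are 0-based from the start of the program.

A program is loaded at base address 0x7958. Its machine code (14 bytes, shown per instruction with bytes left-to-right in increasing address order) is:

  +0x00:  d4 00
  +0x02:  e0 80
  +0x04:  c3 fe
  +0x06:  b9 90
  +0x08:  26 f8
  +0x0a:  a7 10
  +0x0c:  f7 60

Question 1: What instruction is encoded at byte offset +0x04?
off 0x04: read c3 fe as big → 0xc3fe
  top 6b → 0x30 → jz [J]
  imm@[9:0]=0x3fe (s10→-2) ⇒ #-2

jz #-2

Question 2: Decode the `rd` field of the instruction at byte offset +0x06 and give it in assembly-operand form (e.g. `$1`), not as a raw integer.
@+06  big-endian(b9 90) = 0xb990
  op=0xb990>>10=0x2e ⇒ cpy (RR)
  rd@[9:7]=0x3 ⇒ $3
  rs@[6:4]=0x1 ⇒ $1

$3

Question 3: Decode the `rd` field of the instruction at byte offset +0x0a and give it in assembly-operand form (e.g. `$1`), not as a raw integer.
$6

off 0x0a: read a7 10 as big → 0xa710
  opcode bits[15:10]=0x29: eor/RR
  rd@[9:7]=0x6 ⇒ $6
  rs@[6:4]=0x1 ⇒ $1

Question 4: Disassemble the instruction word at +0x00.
nop

[00] d4 00 → 0xd400
  opcode bits[15:10]=0x35: nop/N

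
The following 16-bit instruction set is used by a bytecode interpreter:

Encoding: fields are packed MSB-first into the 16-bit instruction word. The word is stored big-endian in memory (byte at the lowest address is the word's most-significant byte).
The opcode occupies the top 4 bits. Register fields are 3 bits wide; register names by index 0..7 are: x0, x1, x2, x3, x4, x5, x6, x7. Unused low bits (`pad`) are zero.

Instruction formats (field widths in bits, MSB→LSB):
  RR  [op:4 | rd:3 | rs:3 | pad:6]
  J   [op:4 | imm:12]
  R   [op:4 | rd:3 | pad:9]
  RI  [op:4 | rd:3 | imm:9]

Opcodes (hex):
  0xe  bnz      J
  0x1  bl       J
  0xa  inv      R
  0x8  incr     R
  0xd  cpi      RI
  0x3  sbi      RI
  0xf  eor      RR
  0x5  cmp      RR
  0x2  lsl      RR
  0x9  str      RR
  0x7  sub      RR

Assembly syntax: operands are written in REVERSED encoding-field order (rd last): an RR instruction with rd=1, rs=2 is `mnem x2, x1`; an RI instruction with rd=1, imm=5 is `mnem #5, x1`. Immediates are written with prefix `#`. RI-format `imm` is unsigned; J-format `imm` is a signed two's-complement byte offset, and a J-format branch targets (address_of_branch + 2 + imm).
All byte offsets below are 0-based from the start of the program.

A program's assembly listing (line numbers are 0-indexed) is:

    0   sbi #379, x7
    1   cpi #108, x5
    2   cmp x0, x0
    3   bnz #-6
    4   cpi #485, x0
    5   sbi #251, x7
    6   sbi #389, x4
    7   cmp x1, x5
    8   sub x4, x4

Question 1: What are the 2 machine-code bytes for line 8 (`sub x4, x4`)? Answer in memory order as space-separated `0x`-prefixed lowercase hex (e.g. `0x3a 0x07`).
L8: sub op=0x7:4|rd=4:3|rs=4:3|pad=0:6 ⇒ 0x7900 ⇒ big 79 00

0x79 0x00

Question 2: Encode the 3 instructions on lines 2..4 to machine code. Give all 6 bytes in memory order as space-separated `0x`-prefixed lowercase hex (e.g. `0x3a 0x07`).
0x50 0x00 0xef 0xfa 0xd1 0xe5

2. cmp fields op=0x5:4|rd=0:3|rs=0:3|pad=0:6 → word 5000h → 50 00
3. bnz fields op=0xe:4|imm=-6:12 → word effah → ef fa
4. cpi fields op=0xd:4|rd=0:3|imm=485:9 → word d1e5h → d1 e5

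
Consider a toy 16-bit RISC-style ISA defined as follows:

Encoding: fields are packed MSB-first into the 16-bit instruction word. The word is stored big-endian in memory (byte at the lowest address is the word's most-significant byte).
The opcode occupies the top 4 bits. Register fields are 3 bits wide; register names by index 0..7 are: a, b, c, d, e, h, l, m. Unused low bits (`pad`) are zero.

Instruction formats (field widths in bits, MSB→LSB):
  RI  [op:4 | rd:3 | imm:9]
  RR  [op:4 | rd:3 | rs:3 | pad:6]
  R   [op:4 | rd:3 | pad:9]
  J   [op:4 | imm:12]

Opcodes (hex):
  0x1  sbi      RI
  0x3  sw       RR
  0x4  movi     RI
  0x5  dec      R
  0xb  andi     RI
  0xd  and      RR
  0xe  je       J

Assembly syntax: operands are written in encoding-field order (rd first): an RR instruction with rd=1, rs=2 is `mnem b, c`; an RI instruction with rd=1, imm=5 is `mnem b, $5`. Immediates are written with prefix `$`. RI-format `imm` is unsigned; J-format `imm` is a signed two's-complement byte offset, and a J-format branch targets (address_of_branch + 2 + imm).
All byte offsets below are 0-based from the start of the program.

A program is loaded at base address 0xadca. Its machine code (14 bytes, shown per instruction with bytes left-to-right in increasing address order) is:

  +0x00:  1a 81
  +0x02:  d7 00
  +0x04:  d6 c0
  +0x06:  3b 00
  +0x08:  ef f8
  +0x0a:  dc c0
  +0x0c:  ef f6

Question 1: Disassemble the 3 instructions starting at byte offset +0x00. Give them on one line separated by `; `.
sbi h, $129; and d, e; and d, d

@+00  big-endian(1a 81) = 0x1a81
  top 4b → 0x1 → sbi [RI]
  rd: (w>>9)&0x7=0x5 → h
  imm: (w>>0)&0x1ff=0x81 → $129
@+02  big-endian(d7 00) = 0xd700
  top 4b → 0xd → and [RR]
  rd: (w>>9)&0x7=0x3 → d
  rs: (w>>6)&0x7=0x4 → e
@+04  big-endian(d6 c0) = 0xd6c0
  top 4b → 0xd → and [RR]
  rd: (w>>9)&0x7=0x3 → d
  rs: (w>>6)&0x7=0x3 → d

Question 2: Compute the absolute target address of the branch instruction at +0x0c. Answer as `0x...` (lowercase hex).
off 0x0c: read ef f6 as big → 0xeff6
  top 4b → 0xe → je [J]
  imm: (w>>0)&0xfff=0xff6 (s12→-10) → $-10
  target = base 0xadca + off 0x0c + 2 + imm -10 = 0xadce

0xadce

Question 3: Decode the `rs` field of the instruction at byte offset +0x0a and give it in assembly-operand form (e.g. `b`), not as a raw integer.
+0x0a: dc c0 ⇒ word 0xdcc0 (big)
  top 4b → 0xd → and [RR]
  rd@[11:9]=0x6 ⇒ l
  rs@[8:6]=0x3 ⇒ d

d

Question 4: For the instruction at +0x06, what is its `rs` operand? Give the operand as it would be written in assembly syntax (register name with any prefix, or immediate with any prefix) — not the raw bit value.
e

@+06  big-endian(3b 00) = 0x3b00
  opcode bits[15:12]=0x3: sw/RR
  rd: (w>>9)&0x7=0x5 → h
  rs: (w>>6)&0x7=0x4 → e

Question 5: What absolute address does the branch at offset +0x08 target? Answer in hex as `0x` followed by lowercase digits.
0xadcc

[08] ef f8 → 0xeff8
  op=0xeff8>>12=0xe ⇒ je (J)
  imm: (w>>0)&0xfff=0xff8 (s12→-8) → $-8
  target = base 0xadca + off 0x08 + 2 + imm -8 = 0xadcc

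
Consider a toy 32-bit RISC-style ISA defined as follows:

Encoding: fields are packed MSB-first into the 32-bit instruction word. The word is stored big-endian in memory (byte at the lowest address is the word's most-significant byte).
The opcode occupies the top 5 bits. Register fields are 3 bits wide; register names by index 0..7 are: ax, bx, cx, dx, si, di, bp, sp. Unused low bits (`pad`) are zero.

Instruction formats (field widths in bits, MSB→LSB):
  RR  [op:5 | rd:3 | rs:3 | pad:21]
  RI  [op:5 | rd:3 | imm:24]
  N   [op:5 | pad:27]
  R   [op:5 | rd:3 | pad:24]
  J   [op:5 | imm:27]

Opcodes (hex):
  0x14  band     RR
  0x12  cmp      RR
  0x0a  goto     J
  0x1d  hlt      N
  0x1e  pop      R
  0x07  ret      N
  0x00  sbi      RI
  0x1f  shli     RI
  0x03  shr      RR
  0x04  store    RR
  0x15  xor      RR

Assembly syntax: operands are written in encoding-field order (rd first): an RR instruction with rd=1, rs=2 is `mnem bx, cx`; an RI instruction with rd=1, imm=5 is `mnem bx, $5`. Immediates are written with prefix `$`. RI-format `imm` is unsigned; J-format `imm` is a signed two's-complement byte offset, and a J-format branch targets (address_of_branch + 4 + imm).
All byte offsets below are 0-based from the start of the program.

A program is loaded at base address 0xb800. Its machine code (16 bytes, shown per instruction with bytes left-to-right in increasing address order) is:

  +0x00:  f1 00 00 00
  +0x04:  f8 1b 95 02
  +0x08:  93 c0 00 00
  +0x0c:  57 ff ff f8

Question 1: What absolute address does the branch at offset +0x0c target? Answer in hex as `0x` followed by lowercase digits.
+0x0c: 57 ff ff f8 ⇒ word 0x57fffff8 (big)
  op=0x57fffff8>>27=0xa ⇒ goto (J)
  imm: (w>>0)&0x7ffffff=0x7fffff8 (s27→-8) → $-8
  target = base 0xb800 + off 0x0c + 4 + imm -8 = 0xb808

0xb808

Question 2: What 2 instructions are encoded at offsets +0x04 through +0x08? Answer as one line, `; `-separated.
shli ax, $1807618; cmp dx, bp

@+04  big-endian(f8 1b 95 02) = 0xf81b9502
  opcode bits[31:27]=0x1f: shli/RI
  [26:24] rd=0 = ax
  [23:0] imm=1807618 = $1807618
@+08  big-endian(93 c0 00 00) = 0x93c00000
  opcode bits[31:27]=0x12: cmp/RR
  [26:24] rd=3 = dx
  [23:21] rs=6 = bp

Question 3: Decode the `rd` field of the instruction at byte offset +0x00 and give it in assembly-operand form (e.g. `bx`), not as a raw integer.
off 0x00: read f1 00 00 00 as big → 0xf1000000
  op=0xf1000000>>27=0x1e ⇒ pop (R)
  rd@[26:24]=0x1 ⇒ bx

bx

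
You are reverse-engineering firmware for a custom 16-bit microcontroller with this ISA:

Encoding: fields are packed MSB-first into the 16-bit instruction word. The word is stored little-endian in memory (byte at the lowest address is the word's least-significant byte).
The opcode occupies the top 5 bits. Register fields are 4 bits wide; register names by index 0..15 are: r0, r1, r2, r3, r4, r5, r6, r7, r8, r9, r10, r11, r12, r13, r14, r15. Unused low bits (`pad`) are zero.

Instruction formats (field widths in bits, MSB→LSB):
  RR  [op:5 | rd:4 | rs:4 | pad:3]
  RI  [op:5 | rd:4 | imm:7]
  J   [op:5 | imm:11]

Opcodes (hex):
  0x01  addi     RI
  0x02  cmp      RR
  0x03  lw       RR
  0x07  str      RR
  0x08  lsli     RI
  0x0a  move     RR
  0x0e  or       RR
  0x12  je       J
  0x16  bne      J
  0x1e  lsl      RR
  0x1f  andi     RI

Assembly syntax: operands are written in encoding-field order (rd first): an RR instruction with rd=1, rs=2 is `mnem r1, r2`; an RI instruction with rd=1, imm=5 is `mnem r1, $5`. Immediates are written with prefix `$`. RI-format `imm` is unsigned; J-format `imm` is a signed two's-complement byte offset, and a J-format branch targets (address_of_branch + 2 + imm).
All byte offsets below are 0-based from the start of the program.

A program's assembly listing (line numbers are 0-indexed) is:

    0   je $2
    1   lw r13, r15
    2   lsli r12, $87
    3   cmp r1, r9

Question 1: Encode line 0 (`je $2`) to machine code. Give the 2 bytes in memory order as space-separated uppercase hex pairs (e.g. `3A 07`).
02 90

line 0 (je): pack op=0x12:5|imm=2:11 = 0x9002; little→ 02 90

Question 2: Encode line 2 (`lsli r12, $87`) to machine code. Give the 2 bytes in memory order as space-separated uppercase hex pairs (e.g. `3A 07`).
2. lsli fields op=0x8:5|rd=12:4|imm=87:7 → word 4657h → 57 46

57 46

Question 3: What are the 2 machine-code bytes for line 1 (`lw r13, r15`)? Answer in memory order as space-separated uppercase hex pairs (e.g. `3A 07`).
F8 1E

1. lw fields op=0x3:5|rd=13:4|rs=15:4|pad=0:3 → word 1ef8h → f8 1e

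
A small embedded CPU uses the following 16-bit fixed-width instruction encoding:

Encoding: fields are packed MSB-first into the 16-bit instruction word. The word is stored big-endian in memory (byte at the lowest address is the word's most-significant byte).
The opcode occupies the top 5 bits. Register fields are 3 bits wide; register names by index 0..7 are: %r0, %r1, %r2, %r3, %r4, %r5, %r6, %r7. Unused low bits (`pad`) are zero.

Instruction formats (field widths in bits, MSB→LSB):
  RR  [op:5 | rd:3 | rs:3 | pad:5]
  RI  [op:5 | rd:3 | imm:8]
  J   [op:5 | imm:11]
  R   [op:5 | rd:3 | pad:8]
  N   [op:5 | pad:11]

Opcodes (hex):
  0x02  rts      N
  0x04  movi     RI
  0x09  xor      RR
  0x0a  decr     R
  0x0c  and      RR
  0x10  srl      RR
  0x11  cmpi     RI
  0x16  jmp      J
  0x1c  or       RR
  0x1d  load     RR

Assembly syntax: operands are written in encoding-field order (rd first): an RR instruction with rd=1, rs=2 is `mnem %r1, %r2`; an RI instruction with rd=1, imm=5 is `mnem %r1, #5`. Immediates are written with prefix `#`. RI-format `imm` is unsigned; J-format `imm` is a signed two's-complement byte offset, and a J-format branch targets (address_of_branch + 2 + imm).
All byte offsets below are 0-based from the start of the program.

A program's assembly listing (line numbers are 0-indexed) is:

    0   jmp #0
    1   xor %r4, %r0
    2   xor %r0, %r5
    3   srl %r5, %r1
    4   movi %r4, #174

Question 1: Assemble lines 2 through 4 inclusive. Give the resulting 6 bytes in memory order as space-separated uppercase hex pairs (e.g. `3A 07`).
48 A0 85 20 24 AE

line 2 (xor): pack op=0x9:5|rd=0:3|rs=5:3|pad=0:5 = 0x48a0; big→ 48 a0
line 3 (srl): pack op=0x10:5|rd=5:3|rs=1:3|pad=0:5 = 0x8520; big→ 85 20
line 4 (movi): pack op=0x4:5|rd=4:3|imm=174:8 = 0x24ae; big→ 24 ae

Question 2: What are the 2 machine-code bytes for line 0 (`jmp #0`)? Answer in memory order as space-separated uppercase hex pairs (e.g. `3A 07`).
B0 00

L0: jmp op=0x16:5|imm=0:11 ⇒ 0xb000 ⇒ big b0 00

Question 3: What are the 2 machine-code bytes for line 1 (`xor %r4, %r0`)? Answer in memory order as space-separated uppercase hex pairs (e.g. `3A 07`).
4C 00

L1: xor op=0x9:5|rd=4:3|rs=0:3|pad=0:5 ⇒ 0x4c00 ⇒ big 4c 00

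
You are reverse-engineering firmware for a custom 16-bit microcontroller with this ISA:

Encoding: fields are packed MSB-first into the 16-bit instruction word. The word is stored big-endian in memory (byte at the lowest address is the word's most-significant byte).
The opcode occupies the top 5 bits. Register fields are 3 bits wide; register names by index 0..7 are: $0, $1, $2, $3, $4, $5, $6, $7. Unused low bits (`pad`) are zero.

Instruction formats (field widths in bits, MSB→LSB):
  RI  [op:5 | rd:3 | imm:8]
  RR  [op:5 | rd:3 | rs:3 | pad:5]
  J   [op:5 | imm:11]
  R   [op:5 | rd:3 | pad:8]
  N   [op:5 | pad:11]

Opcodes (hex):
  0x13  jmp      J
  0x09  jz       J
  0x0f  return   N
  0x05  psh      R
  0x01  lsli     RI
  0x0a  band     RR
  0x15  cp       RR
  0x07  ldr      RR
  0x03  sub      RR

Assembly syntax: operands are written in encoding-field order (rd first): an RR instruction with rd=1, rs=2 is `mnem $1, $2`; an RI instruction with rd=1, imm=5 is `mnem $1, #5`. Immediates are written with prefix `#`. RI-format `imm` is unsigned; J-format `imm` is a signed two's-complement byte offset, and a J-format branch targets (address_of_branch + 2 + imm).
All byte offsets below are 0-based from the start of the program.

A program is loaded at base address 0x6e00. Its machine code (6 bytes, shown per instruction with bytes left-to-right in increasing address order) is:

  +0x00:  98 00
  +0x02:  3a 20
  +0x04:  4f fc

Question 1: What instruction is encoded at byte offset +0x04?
jz #-4

@+04  big-endian(4f fc) = 0x4ffc
  opcode bits[15:11]=0x9: jz/J
  imm: (w>>0)&0x7ff=0x7fc (s11→-4) → #-4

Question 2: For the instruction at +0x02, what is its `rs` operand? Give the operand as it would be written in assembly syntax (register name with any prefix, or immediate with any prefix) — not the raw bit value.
$1

[02] 3a 20 → 0x3a20
  opcode bits[15:11]=0x7: ldr/RR
  rd@[10:8]=0x2 ⇒ $2
  rs@[7:5]=0x1 ⇒ $1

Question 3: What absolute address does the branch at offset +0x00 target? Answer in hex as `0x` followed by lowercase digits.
0x6e02

off 0x00: read 98 00 as big → 0x9800
  top 5b → 0x13 → jmp [J]
  imm@[10:0]=0x0 ⇒ #0
  target = base 0x6e00 + off 0x00 + 2 + imm 0 = 0x6e02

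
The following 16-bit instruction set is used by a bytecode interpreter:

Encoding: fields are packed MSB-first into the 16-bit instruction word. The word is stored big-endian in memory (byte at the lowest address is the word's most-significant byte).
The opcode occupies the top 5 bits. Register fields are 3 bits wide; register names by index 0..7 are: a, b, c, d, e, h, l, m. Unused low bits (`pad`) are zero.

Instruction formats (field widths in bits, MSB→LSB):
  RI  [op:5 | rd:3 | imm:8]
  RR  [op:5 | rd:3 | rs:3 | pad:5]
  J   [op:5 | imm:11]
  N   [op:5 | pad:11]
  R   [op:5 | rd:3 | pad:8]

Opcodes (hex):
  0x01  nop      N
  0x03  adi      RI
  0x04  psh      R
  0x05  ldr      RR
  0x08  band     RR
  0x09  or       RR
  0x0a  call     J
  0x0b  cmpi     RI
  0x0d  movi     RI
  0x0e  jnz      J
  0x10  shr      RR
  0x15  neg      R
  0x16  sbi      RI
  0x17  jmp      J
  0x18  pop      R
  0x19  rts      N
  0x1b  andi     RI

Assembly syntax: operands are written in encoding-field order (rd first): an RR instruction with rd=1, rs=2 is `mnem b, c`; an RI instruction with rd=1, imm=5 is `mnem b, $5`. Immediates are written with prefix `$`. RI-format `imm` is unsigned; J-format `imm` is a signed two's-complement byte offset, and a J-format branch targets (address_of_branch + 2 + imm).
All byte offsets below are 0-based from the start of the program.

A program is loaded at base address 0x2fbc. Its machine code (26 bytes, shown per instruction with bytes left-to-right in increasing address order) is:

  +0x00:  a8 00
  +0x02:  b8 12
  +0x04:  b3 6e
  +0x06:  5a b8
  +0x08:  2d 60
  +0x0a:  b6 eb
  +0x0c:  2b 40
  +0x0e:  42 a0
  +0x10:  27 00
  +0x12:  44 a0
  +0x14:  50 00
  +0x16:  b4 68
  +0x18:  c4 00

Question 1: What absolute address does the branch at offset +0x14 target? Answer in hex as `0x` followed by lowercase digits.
0x2fd2

@+14  big-endian(50 00) = 0x5000
  op=0x5000>>11=0xa ⇒ call (J)
  imm: (w>>0)&0x7ff=0x0 → $0
  target = base 0x2fbc + off 0x14 + 2 + imm 0 = 0x2fd2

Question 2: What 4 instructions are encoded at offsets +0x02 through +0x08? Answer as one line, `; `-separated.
@+02  big-endian(b8 12) = 0xb812
  op=0xb812>>11=0x17 ⇒ jmp (J)
  [10:0] imm=18 = $18
@+04  big-endian(b3 6e) = 0xb36e
  op=0xb36e>>11=0x16 ⇒ sbi (RI)
  [10:8] rd=3 = d
  [7:0] imm=110 = $110
@+06  big-endian(5a b8) = 0x5ab8
  op=0x5ab8>>11=0xb ⇒ cmpi (RI)
  [10:8] rd=2 = c
  [7:0] imm=184 = $184
@+08  big-endian(2d 60) = 0x2d60
  op=0x2d60>>11=0x5 ⇒ ldr (RR)
  [10:8] rd=5 = h
  [7:5] rs=3 = d

jmp $18; sbi d, $110; cmpi c, $184; ldr h, d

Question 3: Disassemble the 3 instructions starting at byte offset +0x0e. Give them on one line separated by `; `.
+0x0e: 42 a0 ⇒ word 0x42a0 (big)
  top 5b → 0x8 → band [RR]
  rd@[10:8]=0x2 ⇒ c
  rs@[7:5]=0x5 ⇒ h
+0x10: 27 00 ⇒ word 0x2700 (big)
  top 5b → 0x4 → psh [R]
  rd@[10:8]=0x7 ⇒ m
+0x12: 44 a0 ⇒ word 0x44a0 (big)
  top 5b → 0x8 → band [RR]
  rd@[10:8]=0x4 ⇒ e
  rs@[7:5]=0x5 ⇒ h

band c, h; psh m; band e, h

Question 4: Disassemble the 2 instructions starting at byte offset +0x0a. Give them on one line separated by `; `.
[0a] b6 eb → 0xb6eb
  op=0xb6eb>>11=0x16 ⇒ sbi (RI)
  rd@[10:8]=0x6 ⇒ l
  imm@[7:0]=0xeb ⇒ $235
[0c] 2b 40 → 0x2b40
  op=0x2b40>>11=0x5 ⇒ ldr (RR)
  rd@[10:8]=0x3 ⇒ d
  rs@[7:5]=0x2 ⇒ c

sbi l, $235; ldr d, c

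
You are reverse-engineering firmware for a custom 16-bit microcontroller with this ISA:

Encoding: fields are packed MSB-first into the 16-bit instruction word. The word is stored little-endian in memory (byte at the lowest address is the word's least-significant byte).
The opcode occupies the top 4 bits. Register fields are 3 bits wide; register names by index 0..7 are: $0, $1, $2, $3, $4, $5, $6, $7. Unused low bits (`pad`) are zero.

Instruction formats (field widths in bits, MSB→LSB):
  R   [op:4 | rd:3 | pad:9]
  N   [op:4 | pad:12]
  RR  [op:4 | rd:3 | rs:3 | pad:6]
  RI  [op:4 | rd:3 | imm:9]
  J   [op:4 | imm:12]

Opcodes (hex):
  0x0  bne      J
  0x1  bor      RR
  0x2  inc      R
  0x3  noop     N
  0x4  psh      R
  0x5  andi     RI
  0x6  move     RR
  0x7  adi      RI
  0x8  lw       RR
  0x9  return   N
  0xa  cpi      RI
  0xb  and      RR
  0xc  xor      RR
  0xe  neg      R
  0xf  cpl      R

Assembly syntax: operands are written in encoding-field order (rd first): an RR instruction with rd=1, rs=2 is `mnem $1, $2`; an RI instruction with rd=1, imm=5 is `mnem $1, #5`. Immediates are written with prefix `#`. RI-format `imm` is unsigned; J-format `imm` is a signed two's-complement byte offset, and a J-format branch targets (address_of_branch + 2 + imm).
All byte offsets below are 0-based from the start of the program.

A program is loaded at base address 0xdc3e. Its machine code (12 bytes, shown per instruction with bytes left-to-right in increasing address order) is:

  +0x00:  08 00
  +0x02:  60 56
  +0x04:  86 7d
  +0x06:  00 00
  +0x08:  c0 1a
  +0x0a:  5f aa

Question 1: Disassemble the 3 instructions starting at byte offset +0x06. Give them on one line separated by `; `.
off 0x06: read 00 00 as little → 0x0000
  top 4b → 0x0 → bne [J]
  imm: (w>>0)&0xfff=0x0 → #0
off 0x08: read c0 1a as little → 0x1ac0
  top 4b → 0x1 → bor [RR]
  rd: (w>>9)&0x7=0x5 → $5
  rs: (w>>6)&0x7=0x3 → $3
off 0x0a: read 5f aa as little → 0xaa5f
  top 4b → 0xa → cpi [RI]
  rd: (w>>9)&0x7=0x5 → $5
  imm: (w>>0)&0x1ff=0x5f → #95

bne #0; bor $5, $3; cpi $5, #95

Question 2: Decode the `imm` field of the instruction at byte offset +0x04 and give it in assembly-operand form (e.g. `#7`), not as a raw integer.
off 0x04: read 86 7d as little → 0x7d86
  op=0x7d86>>12=0x7 ⇒ adi (RI)
  rd: (w>>9)&0x7=0x6 → $6
  imm: (w>>0)&0x1ff=0x186 → #390

#390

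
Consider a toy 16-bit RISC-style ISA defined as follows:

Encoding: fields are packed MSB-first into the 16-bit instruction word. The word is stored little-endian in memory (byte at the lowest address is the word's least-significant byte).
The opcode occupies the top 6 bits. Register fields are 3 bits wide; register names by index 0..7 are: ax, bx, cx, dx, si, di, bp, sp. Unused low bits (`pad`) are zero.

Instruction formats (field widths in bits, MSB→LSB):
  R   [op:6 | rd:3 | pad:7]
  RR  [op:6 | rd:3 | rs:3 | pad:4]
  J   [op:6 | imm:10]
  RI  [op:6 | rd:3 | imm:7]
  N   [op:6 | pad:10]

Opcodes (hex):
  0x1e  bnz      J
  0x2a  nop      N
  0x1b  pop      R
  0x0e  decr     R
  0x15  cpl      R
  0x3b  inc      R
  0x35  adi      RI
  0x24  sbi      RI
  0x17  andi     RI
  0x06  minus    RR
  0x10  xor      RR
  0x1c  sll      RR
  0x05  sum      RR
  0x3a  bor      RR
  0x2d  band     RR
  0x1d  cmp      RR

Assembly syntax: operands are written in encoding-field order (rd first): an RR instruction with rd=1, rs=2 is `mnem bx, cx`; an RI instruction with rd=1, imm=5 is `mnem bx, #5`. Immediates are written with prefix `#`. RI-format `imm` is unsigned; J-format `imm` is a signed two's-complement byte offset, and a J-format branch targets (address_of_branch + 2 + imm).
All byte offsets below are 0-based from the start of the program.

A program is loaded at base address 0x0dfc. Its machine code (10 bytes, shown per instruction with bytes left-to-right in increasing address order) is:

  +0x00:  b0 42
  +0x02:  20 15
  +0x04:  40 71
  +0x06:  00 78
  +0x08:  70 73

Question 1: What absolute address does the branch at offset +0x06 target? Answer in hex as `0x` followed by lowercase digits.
[06] 00 78 → 0x7800
  top 6b → 0x1e → bnz [J]
  imm@[9:0]=0x0 ⇒ #0
  target = base 0x0dfc + off 0x06 + 2 + imm 0 = 0x0e04

0x0e04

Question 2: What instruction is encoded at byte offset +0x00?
+0x00: b0 42 ⇒ word 0x42b0 (little)
  op=0x42b0>>10=0x10 ⇒ xor (RR)
  [9:7] rd=5 = di
  [6:4] rs=3 = dx

xor di, dx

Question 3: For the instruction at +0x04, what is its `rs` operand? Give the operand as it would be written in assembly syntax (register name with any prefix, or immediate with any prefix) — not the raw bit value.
[04] 40 71 → 0x7140
  top 6b → 0x1c → sll [RR]
  [9:7] rd=2 = cx
  [6:4] rs=4 = si

si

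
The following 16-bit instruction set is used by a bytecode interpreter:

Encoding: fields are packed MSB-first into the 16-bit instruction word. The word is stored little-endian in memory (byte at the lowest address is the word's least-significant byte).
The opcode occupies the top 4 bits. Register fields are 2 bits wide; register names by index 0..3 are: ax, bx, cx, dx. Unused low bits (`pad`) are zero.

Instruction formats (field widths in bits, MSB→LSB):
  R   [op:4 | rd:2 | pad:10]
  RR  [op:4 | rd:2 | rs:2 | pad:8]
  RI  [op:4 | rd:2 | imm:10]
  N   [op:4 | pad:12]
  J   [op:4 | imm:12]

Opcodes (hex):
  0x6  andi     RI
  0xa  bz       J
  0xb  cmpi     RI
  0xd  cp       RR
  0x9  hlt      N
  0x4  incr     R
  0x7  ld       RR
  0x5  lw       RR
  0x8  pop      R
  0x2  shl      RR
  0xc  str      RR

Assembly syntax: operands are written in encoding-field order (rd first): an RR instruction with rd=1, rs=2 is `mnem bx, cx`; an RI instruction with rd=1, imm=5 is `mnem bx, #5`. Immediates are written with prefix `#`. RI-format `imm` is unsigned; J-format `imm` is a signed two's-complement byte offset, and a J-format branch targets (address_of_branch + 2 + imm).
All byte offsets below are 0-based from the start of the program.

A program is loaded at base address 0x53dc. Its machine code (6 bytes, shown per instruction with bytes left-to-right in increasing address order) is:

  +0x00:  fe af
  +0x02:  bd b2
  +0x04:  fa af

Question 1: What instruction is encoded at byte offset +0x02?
cmpi ax, #701

+0x02: bd b2 ⇒ word 0xb2bd (little)
  op=0xb2bd>>12=0xb ⇒ cmpi (RI)
  [11:10] rd=0 = ax
  [9:0] imm=701 = #701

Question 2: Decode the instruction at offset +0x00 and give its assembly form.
bz #-2

+0x00: fe af ⇒ word 0xaffe (little)
  opcode bits[15:12]=0xa: bz/J
  imm: (w>>0)&0xfff=0xffe (s12→-2) → #-2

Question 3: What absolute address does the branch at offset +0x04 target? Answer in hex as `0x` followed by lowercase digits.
+0x04: fa af ⇒ word 0xaffa (little)
  opcode bits[15:12]=0xa: bz/J
  imm: (w>>0)&0xfff=0xffa (s12→-6) → #-6
  target = base 0x53dc + off 0x04 + 2 + imm -6 = 0x53dc

0x53dc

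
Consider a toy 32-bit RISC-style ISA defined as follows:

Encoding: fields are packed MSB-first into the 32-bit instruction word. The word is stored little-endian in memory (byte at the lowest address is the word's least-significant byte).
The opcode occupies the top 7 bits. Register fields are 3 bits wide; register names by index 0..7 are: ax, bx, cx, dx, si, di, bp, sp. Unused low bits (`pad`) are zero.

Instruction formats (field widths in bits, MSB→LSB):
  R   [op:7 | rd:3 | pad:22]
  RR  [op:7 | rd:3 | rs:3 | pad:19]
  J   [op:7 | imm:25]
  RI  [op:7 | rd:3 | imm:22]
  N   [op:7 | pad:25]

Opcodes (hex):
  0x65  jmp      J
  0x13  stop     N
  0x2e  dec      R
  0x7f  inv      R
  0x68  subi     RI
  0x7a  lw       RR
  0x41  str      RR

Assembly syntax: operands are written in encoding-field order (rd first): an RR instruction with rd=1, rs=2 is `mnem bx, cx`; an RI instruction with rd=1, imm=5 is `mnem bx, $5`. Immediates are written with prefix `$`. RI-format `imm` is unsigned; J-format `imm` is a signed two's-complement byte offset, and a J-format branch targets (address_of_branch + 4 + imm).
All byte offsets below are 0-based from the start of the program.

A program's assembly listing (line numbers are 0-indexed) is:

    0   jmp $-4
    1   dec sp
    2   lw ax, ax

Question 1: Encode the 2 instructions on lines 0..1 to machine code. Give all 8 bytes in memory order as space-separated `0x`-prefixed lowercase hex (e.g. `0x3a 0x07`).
0xfc 0xff 0xff 0xcb 0x00 0x00 0xc0 0x5d

L0: jmp op=0x65:7|imm=-4:25 ⇒ 0xcbfffffc ⇒ little fc ff ff cb
L1: dec op=0x2e:7|rd=7:3|pad=0:22 ⇒ 0x5dc00000 ⇒ little 00 00 c0 5d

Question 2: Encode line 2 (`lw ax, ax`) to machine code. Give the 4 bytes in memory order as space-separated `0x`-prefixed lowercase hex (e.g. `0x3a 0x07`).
2. lw fields op=0x7a:7|rd=0:3|rs=0:3|pad=0:19 → word f4000000h → 00 00 00 f4

0x00 0x00 0x00 0xf4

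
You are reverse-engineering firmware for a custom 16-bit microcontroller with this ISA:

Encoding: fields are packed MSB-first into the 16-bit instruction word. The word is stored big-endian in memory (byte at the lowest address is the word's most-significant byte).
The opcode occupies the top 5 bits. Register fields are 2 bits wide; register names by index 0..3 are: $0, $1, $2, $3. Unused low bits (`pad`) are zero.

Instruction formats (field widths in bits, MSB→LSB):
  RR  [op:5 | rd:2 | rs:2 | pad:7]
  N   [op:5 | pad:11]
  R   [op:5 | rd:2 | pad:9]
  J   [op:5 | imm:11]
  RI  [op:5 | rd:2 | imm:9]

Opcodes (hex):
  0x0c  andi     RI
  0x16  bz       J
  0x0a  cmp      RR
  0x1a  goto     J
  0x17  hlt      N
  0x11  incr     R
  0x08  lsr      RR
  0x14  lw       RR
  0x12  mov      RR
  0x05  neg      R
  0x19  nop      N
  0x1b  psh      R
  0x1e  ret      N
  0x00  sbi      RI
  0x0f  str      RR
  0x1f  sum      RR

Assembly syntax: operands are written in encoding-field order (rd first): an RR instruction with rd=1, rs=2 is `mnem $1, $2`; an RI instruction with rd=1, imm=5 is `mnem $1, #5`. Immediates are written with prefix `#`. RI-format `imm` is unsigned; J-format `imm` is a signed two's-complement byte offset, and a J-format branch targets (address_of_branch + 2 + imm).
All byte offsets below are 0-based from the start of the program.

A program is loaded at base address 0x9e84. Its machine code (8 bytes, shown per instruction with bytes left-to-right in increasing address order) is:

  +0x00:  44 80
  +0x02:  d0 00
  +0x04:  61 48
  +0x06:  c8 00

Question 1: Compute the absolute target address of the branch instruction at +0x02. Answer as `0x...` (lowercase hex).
off 0x02: read d0 00 as big → 0xd000
  opcode bits[15:11]=0x1a: goto/J
  imm@[10:0]=0x0 ⇒ #0
  target = base 0x9e84 + off 0x02 + 2 + imm 0 = 0x9e88

0x9e88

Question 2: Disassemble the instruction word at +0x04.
off 0x04: read 61 48 as big → 0x6148
  op=0x6148>>11=0xc ⇒ andi (RI)
  rd@[10:9]=0x0 ⇒ $0
  imm@[8:0]=0x148 ⇒ #328

andi $0, #328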